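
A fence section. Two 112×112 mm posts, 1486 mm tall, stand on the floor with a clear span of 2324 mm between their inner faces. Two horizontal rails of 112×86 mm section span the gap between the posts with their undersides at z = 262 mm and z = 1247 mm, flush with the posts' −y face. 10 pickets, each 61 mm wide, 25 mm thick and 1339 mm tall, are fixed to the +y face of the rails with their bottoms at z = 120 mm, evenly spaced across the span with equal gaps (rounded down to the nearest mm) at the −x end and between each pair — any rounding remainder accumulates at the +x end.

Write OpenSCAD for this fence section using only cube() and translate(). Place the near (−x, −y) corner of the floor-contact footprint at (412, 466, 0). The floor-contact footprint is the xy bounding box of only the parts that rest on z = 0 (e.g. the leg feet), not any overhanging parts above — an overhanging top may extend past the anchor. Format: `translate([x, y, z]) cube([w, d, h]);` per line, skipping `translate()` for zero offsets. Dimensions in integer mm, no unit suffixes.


translate([412, 466, 0]) cube([112, 112, 1486]);
translate([2848, 466, 0]) cube([112, 112, 1486]);
translate([524, 466, 262]) cube([2324, 112, 86]);
translate([524, 466, 1247]) cube([2324, 112, 86]);
translate([679, 578, 120]) cube([61, 25, 1339]);
translate([895, 578, 120]) cube([61, 25, 1339]);
translate([1111, 578, 120]) cube([61, 25, 1339]);
translate([1327, 578, 120]) cube([61, 25, 1339]);
translate([1543, 578, 120]) cube([61, 25, 1339]);
translate([1759, 578, 120]) cube([61, 25, 1339]);
translate([1975, 578, 120]) cube([61, 25, 1339]);
translate([2191, 578, 120]) cube([61, 25, 1339]);
translate([2407, 578, 120]) cube([61, 25, 1339]);
translate([2623, 578, 120]) cube([61, 25, 1339]);


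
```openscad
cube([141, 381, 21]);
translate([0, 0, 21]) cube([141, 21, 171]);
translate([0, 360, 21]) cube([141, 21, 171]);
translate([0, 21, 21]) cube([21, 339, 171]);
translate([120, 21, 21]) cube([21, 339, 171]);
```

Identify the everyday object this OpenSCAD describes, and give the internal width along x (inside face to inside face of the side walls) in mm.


An open box. The internal width is 99 mm.

A 141×381 base slab with four walls standing on it — an open box. The base is 141 mm wide and the walls are 21 mm thick, so the internal width is 141 − 2 × 21 = 99 mm.


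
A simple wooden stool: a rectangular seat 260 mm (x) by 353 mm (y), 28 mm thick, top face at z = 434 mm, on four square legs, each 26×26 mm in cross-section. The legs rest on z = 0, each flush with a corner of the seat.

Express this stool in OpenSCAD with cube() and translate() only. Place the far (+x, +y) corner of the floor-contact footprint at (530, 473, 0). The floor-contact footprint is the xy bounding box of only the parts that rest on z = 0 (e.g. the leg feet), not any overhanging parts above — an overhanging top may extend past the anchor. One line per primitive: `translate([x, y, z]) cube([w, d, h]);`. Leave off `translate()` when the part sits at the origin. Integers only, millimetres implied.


translate([270, 120, 406]) cube([260, 353, 28]);
translate([270, 120, 0]) cube([26, 26, 406]);
translate([504, 120, 0]) cube([26, 26, 406]);
translate([270, 447, 0]) cube([26, 26, 406]);
translate([504, 447, 0]) cube([26, 26, 406]);


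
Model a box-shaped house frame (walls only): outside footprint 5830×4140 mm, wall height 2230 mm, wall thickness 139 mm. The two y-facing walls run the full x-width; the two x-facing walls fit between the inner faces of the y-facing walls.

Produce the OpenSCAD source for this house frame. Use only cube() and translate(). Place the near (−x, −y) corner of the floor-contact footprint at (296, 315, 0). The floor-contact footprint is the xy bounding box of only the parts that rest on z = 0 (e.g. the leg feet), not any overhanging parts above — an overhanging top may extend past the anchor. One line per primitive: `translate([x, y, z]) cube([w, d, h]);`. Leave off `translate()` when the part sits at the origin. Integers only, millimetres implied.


translate([296, 315, 0]) cube([5830, 139, 2230]);
translate([296, 4316, 0]) cube([5830, 139, 2230]);
translate([296, 454, 0]) cube([139, 3862, 2230]);
translate([5987, 454, 0]) cube([139, 3862, 2230]);


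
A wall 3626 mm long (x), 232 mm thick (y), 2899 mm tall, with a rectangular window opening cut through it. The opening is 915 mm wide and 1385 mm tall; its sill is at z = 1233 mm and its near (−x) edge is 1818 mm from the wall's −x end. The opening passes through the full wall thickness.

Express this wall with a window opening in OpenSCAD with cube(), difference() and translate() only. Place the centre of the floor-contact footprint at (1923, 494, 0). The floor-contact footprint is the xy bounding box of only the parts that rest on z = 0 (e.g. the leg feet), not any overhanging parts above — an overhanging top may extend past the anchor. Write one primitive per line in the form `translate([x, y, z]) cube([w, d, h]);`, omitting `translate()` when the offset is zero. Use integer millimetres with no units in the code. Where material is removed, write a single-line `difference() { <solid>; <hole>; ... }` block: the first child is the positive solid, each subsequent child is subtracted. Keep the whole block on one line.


difference() { translate([110, 378, 0]) cube([3626, 232, 2899]); translate([1928, 378, 1233]) cube([915, 232, 1385]); }


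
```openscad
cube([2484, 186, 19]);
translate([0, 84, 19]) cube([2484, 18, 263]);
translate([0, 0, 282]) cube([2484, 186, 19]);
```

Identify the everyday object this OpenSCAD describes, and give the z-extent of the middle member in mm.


An I-beam. The web height is 263 mm.

Two wide flanges with a thin centred web — an I-beam. Overall 301 mm minus two 19 mm flanges gives a web of 301 − 2·19 = 263 mm.


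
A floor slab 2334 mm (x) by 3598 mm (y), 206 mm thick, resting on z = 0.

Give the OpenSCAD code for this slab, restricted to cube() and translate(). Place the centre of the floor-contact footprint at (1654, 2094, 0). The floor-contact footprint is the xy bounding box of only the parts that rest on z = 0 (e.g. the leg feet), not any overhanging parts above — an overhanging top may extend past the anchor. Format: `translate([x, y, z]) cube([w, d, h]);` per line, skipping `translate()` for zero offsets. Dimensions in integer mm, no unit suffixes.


translate([487, 295, 0]) cube([2334, 3598, 206]);


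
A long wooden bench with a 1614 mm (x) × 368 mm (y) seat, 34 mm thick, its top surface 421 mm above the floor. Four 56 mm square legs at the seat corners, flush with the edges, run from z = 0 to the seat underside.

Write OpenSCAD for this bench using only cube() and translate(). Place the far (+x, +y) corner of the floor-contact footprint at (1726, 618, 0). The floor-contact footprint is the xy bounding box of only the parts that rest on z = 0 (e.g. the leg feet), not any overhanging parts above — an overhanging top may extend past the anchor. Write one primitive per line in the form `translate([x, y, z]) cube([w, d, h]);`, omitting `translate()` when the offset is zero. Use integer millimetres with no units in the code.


// leg_h = 421 − 34 = 387
translate([112, 250, 387]) cube([1614, 368, 34]);
translate([112, 250, 0]) cube([56, 56, 387]);
translate([112, 562, 0]) cube([56, 56, 387]);
translate([1670, 250, 0]) cube([56, 56, 387]);
translate([1670, 562, 0]) cube([56, 56, 387]);


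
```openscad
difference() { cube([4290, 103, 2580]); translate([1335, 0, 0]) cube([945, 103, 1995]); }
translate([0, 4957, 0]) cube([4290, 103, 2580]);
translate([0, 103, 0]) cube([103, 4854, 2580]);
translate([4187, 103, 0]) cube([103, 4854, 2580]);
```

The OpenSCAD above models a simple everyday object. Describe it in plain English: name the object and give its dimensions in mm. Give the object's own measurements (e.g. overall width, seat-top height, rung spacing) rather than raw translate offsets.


A single room: four walls, each 2580 mm tall and 103 mm thick, enclosing an outside footprint 4290×5060 mm (x × y), no floor or roof. The front and back walls (−y and +y sides) run the full x-width; the side walls fit between their inner faces. A door opening 945 mm wide and 1995 mm tall is cut through the front wall from the floor up, its −x edge 1335 mm from the wall's −x end.


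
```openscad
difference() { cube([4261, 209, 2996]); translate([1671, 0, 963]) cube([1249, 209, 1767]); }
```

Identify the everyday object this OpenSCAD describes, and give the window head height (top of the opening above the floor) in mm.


A wall with a window opening. The window head height is 2730 mm.

A wall with a rectangular opening subtracted — a window. Sill at z = 963, opening 1767 mm tall, so the head is at 963 + 1767 = 2730 mm.


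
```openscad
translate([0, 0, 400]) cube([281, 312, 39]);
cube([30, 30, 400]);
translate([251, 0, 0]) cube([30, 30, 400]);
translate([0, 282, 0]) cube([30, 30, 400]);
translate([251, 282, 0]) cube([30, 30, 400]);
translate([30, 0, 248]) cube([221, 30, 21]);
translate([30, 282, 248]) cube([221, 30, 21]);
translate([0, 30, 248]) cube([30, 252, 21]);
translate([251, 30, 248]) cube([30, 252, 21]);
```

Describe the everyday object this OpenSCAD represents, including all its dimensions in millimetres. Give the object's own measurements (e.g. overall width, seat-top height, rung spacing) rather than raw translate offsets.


A four-legged stool. The seat is a 281×312×39 mm slab whose top surface is at z = 439 mm; four square legs, each 30×30 mm in cross-section, run from the floor (z = 0) to the underside of the seat, each flush with a corner of the seat. Four stretchers, 30 mm wide and 21 mm tall, connect adjacent legs with their undersides at z = 248 mm, each running between the inner faces of the legs it joins and aligned with the legs' outer faces on the other axis.


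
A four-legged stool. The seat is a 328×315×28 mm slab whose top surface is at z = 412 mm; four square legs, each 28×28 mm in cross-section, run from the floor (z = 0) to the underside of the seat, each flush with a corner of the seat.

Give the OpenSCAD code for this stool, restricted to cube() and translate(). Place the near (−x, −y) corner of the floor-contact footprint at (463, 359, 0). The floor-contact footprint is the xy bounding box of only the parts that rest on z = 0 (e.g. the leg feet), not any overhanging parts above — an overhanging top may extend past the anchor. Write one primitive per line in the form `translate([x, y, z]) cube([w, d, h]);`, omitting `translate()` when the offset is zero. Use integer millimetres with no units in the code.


translate([463, 359, 384]) cube([328, 315, 28]);
translate([463, 359, 0]) cube([28, 28, 384]);
translate([763, 359, 0]) cube([28, 28, 384]);
translate([463, 646, 0]) cube([28, 28, 384]);
translate([763, 646, 0]) cube([28, 28, 384]);


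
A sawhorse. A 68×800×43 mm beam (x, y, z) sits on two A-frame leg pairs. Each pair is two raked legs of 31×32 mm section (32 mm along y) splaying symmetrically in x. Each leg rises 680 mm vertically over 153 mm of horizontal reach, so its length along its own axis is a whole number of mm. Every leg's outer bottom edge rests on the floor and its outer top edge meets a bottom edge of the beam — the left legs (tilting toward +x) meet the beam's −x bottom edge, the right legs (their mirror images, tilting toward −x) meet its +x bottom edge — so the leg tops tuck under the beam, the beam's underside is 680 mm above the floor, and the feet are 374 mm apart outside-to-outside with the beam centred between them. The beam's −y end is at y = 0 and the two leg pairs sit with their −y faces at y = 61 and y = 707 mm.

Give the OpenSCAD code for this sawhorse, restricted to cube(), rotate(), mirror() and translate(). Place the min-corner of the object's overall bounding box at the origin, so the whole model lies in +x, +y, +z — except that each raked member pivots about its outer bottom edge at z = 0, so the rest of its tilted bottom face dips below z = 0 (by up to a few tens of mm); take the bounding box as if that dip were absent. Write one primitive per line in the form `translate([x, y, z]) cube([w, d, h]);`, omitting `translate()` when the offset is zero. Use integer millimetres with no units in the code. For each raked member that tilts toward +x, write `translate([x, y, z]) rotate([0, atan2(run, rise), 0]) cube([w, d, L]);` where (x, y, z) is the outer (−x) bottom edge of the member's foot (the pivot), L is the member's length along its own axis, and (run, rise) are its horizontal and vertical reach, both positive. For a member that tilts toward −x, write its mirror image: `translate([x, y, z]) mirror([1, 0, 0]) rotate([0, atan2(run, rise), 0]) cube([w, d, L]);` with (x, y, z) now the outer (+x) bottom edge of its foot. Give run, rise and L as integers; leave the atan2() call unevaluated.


translate([153, 0, 680]) cube([68, 800, 43]);
translate([0, 61, 0]) rotate([0, atan2(153, 680), 0]) cube([31, 32, 697]);
translate([374, 61, 0]) mirror([1, 0, 0]) rotate([0, atan2(153, 680), 0]) cube([31, 32, 697]);
translate([0, 707, 0]) rotate([0, atan2(153, 680), 0]) cube([31, 32, 697]);
translate([374, 707, 0]) mirror([1, 0, 0]) rotate([0, atan2(153, 680), 0]) cube([31, 32, 697]);


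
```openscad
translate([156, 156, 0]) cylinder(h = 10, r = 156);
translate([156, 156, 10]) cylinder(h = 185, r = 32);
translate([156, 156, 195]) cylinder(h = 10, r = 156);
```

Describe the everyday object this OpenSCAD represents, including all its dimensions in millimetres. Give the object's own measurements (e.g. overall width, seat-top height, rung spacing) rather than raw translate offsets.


A spool: two coaxial disc flanges of radius 156 mm and thickness 10 mm, joined by a core cylinder of radius 32 mm and height 185 mm. The lower flange rests on z = 0 and the three cylinders share a vertical axis.


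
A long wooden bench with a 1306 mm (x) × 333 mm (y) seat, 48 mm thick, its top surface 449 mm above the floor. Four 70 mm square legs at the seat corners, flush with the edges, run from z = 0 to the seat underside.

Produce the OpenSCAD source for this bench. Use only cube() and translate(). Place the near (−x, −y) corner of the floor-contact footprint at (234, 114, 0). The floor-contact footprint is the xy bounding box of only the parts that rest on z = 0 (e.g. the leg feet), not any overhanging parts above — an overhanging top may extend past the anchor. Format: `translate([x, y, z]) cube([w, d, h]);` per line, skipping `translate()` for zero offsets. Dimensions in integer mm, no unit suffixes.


// leg_h = 449 − 48 = 401
translate([234, 114, 401]) cube([1306, 333, 48]);
translate([234, 114, 0]) cube([70, 70, 401]);
translate([234, 377, 0]) cube([70, 70, 401]);
translate([1470, 114, 0]) cube([70, 70, 401]);
translate([1470, 377, 0]) cube([70, 70, 401]);


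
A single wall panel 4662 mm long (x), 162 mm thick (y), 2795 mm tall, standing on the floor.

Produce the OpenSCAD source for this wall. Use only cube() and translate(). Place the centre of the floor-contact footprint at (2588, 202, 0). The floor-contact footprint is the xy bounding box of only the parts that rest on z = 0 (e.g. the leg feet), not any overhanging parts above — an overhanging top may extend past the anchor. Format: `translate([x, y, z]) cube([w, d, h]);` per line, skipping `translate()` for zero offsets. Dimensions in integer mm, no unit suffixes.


translate([257, 121, 0]) cube([4662, 162, 2795]);


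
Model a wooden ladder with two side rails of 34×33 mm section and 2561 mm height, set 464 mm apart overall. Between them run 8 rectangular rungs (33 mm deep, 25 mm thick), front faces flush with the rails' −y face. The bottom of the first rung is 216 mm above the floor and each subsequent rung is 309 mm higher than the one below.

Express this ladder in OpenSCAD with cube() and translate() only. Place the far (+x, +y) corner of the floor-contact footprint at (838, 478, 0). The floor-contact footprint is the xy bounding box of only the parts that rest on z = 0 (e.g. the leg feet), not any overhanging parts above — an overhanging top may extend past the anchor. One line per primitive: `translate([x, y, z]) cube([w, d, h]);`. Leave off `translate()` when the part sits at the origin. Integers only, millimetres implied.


translate([374, 445, 0]) cube([34, 33, 2561]);
translate([804, 445, 0]) cube([34, 33, 2561]);
translate([408, 445, 216]) cube([396, 33, 25]);
translate([408, 445, 525]) cube([396, 33, 25]);
translate([408, 445, 834]) cube([396, 33, 25]);
translate([408, 445, 1143]) cube([396, 33, 25]);
translate([408, 445, 1452]) cube([396, 33, 25]);
translate([408, 445, 1761]) cube([396, 33, 25]);
translate([408, 445, 2070]) cube([396, 33, 25]);
translate([408, 445, 2379]) cube([396, 33, 25]);


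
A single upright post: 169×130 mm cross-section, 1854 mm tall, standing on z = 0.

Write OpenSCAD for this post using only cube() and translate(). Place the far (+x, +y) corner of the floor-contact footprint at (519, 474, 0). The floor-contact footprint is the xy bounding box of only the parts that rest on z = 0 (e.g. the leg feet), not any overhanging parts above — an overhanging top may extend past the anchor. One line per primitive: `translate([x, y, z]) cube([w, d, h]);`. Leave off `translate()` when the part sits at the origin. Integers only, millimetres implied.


translate([350, 344, 0]) cube([169, 130, 1854]);


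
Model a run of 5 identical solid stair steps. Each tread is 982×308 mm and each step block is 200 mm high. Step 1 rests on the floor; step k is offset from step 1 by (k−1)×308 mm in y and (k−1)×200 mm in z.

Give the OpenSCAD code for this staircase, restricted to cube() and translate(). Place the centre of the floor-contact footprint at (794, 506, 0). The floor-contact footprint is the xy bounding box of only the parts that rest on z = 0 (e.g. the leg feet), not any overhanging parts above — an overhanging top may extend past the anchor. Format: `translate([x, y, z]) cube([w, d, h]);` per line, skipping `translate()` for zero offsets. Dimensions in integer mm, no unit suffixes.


translate([303, 352, 0]) cube([982, 308, 200]);
translate([303, 660, 200]) cube([982, 308, 200]);
translate([303, 968, 400]) cube([982, 308, 200]);
translate([303, 1276, 600]) cube([982, 308, 200]);
translate([303, 1584, 800]) cube([982, 308, 200]);


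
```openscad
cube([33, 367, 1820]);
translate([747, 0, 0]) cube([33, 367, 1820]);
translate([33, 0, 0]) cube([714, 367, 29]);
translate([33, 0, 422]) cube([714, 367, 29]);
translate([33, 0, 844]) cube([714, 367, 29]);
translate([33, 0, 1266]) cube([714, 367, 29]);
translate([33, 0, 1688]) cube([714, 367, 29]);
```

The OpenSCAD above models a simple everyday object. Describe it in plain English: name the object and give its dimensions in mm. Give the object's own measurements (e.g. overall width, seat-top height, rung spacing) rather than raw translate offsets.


An open bookshelf. Two side panels, each 33 mm thick, 367 mm deep and 1820 mm tall, stand 780 mm apart (outside-to-outside). Between them sit 5 shelves, each 29 mm thick and 367 mm deep, spanning the full gap between the sides. The bottom shelf rests on the floor (its underside at z = 0) and the clear gap between one shelf's top and the next shelf's underside is 393 mm.


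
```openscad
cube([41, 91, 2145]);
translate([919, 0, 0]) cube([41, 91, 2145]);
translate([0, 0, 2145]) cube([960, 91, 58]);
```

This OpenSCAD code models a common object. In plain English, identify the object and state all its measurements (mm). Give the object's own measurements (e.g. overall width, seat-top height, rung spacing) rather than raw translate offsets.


A door frame. The clear opening is 878 mm wide and 2145 mm high. Two 41 mm wide jambs, 91 mm deep, stand either side of the opening from the floor to the top of the opening. A 58 mm thick head sits across the top of both jambs, spanning the full outside width of the frame.


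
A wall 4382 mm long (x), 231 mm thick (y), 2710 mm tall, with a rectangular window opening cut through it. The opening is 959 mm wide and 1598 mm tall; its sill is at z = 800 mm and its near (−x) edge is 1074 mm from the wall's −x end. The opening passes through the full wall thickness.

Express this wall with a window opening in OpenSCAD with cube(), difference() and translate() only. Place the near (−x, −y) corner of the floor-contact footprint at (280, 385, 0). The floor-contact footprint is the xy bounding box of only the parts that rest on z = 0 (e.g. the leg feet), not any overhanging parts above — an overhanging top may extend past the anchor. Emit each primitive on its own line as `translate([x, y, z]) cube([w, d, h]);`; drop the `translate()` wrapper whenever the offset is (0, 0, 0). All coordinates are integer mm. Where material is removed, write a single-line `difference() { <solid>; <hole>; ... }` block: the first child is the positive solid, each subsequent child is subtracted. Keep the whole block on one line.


difference() { translate([280, 385, 0]) cube([4382, 231, 2710]); translate([1354, 385, 800]) cube([959, 231, 1598]); }


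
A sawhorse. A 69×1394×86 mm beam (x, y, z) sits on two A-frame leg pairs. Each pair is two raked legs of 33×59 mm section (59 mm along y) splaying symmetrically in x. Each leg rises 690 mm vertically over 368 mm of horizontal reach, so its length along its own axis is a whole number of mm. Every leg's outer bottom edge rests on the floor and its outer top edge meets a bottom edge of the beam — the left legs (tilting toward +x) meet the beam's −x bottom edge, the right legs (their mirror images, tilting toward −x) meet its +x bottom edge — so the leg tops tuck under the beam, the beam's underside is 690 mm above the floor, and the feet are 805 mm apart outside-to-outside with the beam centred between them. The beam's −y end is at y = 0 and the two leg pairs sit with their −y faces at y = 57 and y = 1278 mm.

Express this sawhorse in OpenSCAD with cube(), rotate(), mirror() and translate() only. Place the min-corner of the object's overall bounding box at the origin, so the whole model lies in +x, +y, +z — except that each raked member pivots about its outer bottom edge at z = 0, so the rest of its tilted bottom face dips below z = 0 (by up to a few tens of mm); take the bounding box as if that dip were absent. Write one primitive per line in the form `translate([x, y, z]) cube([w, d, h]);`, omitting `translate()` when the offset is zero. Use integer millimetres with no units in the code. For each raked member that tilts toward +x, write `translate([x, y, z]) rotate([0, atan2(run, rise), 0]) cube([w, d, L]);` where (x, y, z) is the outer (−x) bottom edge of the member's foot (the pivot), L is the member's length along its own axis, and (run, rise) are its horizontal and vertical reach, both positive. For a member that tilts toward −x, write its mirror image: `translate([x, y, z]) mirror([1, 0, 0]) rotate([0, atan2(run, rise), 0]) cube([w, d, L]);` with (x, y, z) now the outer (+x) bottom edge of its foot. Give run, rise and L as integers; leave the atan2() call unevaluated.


translate([368, 0, 690]) cube([69, 1394, 86]);
translate([0, 57, 0]) rotate([0, atan2(368, 690), 0]) cube([33, 59, 782]);
translate([805, 57, 0]) mirror([1, 0, 0]) rotate([0, atan2(368, 690), 0]) cube([33, 59, 782]);
translate([0, 1278, 0]) rotate([0, atan2(368, 690), 0]) cube([33, 59, 782]);
translate([805, 1278, 0]) mirror([1, 0, 0]) rotate([0, atan2(368, 690), 0]) cube([33, 59, 782]);


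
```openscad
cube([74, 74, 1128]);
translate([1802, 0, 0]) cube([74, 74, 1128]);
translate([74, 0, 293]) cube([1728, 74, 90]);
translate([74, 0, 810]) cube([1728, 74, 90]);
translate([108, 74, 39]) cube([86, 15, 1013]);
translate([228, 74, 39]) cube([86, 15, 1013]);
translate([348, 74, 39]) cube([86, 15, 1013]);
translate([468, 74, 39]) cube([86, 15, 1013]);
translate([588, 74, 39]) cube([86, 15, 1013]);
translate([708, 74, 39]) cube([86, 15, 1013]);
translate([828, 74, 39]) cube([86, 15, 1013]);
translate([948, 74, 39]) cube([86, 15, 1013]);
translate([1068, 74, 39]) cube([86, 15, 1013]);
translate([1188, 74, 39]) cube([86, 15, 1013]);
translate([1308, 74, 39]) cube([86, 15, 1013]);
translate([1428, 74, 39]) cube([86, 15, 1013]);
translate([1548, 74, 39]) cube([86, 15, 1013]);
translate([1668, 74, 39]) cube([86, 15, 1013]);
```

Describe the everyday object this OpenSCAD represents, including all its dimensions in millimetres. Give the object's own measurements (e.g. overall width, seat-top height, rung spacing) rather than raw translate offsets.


A fence section. Two 74×74 mm posts, 1128 mm tall, stand on the floor with a clear span of 1728 mm between their inner faces. Two horizontal rails of 74×90 mm section span the gap between the posts with their undersides at z = 293 mm and z = 810 mm, flush with the posts' −y face. 14 pickets, each 86 mm wide, 15 mm thick and 1013 mm tall, are fixed to the +y face of the rails with their bottoms at z = 39 mm, spaced across the span with a 34 mm gap after the −x post and between neighbouring pickets, with 48 mm left before the +x post.


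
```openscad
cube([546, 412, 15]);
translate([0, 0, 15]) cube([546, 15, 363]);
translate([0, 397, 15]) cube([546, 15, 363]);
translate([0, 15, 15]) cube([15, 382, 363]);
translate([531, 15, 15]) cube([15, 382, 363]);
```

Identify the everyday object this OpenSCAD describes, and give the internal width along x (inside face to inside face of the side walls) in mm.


An open box. The internal width is 516 mm.

A 546×412 base slab with four walls standing on it — an open box. The base is 546 mm wide and the walls are 15 mm thick, so the internal width is 546 − 2 × 15 = 516 mm.


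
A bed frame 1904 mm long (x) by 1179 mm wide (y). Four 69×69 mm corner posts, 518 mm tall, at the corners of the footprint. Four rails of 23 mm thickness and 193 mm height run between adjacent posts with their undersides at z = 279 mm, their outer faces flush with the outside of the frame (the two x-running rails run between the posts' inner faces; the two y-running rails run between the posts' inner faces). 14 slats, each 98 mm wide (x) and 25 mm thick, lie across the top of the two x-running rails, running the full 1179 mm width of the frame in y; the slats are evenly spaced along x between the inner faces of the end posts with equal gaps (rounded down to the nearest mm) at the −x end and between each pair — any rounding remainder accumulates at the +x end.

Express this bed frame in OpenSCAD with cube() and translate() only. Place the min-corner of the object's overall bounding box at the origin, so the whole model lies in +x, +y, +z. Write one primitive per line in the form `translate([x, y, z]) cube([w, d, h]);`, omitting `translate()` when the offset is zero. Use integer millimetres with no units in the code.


cube([69, 69, 518]);
translate([0, 1110, 0]) cube([69, 69, 518]);
translate([1835, 0, 0]) cube([69, 69, 518]);
translate([1835, 1110, 0]) cube([69, 69, 518]);
translate([69, 0, 279]) cube([1766, 23, 193]);
translate([69, 1156, 279]) cube([1766, 23, 193]);
translate([0, 69, 279]) cube([23, 1041, 193]);
translate([1881, 69, 279]) cube([23, 1041, 193]);
translate([95, 0, 472]) cube([98, 1179, 25]);
translate([219, 0, 472]) cube([98, 1179, 25]);
translate([343, 0, 472]) cube([98, 1179, 25]);
translate([467, 0, 472]) cube([98, 1179, 25]);
translate([591, 0, 472]) cube([98, 1179, 25]);
translate([715, 0, 472]) cube([98, 1179, 25]);
translate([839, 0, 472]) cube([98, 1179, 25]);
translate([963, 0, 472]) cube([98, 1179, 25]);
translate([1087, 0, 472]) cube([98, 1179, 25]);
translate([1211, 0, 472]) cube([98, 1179, 25]);
translate([1335, 0, 472]) cube([98, 1179, 25]);
translate([1459, 0, 472]) cube([98, 1179, 25]);
translate([1583, 0, 472]) cube([98, 1179, 25]);
translate([1707, 0, 472]) cube([98, 1179, 25]);


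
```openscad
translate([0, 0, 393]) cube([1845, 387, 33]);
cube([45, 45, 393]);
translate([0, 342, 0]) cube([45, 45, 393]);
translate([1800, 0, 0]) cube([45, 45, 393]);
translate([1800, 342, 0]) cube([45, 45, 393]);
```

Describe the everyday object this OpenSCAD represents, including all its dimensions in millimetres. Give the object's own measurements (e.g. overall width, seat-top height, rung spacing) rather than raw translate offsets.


A bench: a 1845×387 mm seat slab, 33 mm thick, top at z = 426 mm, on four 45×45 mm square legs flush with the seat corners and standing on z = 0.


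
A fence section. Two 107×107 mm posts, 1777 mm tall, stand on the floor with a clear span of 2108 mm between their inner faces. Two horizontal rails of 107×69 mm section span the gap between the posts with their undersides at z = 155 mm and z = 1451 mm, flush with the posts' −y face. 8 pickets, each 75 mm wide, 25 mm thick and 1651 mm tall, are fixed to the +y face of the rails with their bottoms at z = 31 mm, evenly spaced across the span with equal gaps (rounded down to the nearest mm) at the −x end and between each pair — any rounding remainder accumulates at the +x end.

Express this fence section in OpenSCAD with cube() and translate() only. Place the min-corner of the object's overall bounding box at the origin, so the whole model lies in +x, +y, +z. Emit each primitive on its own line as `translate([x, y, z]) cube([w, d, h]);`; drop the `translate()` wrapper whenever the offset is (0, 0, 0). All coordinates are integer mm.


cube([107, 107, 1777]);
translate([2215, 0, 0]) cube([107, 107, 1777]);
translate([107, 0, 155]) cube([2108, 107, 69]);
translate([107, 0, 1451]) cube([2108, 107, 69]);
translate([274, 107, 31]) cube([75, 25, 1651]);
translate([516, 107, 31]) cube([75, 25, 1651]);
translate([758, 107, 31]) cube([75, 25, 1651]);
translate([1000, 107, 31]) cube([75, 25, 1651]);
translate([1242, 107, 31]) cube([75, 25, 1651]);
translate([1484, 107, 31]) cube([75, 25, 1651]);
translate([1726, 107, 31]) cube([75, 25, 1651]);
translate([1968, 107, 31]) cube([75, 25, 1651]);


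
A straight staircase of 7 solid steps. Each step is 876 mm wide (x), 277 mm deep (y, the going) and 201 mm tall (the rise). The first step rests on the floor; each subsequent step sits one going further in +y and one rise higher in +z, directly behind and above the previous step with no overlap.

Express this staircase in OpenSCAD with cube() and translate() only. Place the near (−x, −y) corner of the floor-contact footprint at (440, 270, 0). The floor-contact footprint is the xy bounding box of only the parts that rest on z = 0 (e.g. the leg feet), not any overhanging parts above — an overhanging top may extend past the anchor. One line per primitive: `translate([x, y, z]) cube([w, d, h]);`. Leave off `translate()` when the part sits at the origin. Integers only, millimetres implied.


translate([440, 270, 0]) cube([876, 277, 201]);
translate([440, 547, 201]) cube([876, 277, 201]);
translate([440, 824, 402]) cube([876, 277, 201]);
translate([440, 1101, 603]) cube([876, 277, 201]);
translate([440, 1378, 804]) cube([876, 277, 201]);
translate([440, 1655, 1005]) cube([876, 277, 201]);
translate([440, 1932, 1206]) cube([876, 277, 201]);


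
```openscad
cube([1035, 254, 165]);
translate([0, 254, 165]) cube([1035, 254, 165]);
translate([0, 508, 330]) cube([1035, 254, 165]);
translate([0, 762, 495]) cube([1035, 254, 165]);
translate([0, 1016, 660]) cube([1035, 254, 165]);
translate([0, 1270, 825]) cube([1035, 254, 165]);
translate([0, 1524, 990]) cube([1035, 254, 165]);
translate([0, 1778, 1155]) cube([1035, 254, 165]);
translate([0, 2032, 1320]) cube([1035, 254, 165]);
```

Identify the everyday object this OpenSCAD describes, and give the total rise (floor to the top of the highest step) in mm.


A staircase. The total rise is 1485 mm.

9 identical blocks, each offset up and back from the previous — a staircase. Each step is 165 mm tall and there are 9 of them, so the total rise is 9 × 165 = 1485 mm.


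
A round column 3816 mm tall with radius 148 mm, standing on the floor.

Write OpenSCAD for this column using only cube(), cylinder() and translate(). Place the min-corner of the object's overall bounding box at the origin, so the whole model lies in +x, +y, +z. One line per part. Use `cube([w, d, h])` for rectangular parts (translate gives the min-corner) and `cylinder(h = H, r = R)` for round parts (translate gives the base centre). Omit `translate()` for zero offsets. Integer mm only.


translate([148, 148, 0]) cylinder(h = 3816, r = 148);


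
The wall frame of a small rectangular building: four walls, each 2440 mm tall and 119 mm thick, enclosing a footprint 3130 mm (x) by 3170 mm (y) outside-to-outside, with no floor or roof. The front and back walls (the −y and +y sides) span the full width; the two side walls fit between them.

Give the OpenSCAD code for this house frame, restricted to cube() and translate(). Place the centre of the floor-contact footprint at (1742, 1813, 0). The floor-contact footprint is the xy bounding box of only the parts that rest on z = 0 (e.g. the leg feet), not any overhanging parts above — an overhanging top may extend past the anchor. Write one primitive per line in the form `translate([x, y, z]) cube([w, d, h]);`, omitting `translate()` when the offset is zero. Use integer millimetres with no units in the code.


translate([177, 228, 0]) cube([3130, 119, 2440]);
translate([177, 3279, 0]) cube([3130, 119, 2440]);
translate([177, 347, 0]) cube([119, 2932, 2440]);
translate([3188, 347, 0]) cube([119, 2932, 2440]);


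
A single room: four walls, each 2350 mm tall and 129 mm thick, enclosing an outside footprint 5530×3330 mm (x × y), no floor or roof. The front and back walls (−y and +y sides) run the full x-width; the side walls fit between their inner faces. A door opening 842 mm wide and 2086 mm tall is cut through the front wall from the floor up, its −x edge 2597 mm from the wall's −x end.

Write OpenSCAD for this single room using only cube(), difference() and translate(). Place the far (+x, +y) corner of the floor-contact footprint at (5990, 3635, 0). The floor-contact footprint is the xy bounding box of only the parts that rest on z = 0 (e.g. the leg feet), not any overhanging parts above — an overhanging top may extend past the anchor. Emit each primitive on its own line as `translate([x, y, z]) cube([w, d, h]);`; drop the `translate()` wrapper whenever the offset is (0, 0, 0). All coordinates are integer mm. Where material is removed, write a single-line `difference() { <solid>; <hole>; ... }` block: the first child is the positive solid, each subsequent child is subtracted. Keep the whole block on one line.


difference() { translate([460, 305, 0]) cube([5530, 129, 2350]); translate([3057, 305, 0]) cube([842, 129, 2086]); }
translate([460, 3506, 0]) cube([5530, 129, 2350]);
translate([460, 434, 0]) cube([129, 3072, 2350]);
translate([5861, 434, 0]) cube([129, 3072, 2350]);


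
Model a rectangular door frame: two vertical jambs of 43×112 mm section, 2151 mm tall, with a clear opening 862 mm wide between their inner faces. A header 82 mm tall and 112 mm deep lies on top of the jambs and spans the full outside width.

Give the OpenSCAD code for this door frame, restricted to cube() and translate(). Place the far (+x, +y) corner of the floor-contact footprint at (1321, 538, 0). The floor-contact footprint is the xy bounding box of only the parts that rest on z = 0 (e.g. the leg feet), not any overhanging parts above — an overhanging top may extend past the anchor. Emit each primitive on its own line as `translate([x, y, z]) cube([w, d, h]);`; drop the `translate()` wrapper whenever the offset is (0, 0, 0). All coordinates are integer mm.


translate([373, 426, 0]) cube([43, 112, 2151]);
translate([1278, 426, 0]) cube([43, 112, 2151]);
translate([373, 426, 2151]) cube([948, 112, 82]);


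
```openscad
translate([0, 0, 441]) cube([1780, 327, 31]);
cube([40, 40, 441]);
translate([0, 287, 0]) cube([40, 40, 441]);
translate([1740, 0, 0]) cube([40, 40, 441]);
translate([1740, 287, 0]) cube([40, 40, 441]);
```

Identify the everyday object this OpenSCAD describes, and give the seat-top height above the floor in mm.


A bench. The seat-top height is 472 mm.

A long slab on four corner posts — a bench. The slab sits at z = 441 with thickness 31, so the top is 441 + 31 = 472 mm.


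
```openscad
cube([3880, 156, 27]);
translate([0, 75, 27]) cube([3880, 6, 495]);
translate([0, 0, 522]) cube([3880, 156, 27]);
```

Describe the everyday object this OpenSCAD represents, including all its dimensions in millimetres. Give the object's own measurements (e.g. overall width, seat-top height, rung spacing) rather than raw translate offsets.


An I-beam lying along x, 3880 mm long. Overall section height 549 mm. Two flanges 156 mm wide (y) and 27 mm thick, one on the floor and one at the top; a web 6 mm thick runs between them, centred on the flange width.


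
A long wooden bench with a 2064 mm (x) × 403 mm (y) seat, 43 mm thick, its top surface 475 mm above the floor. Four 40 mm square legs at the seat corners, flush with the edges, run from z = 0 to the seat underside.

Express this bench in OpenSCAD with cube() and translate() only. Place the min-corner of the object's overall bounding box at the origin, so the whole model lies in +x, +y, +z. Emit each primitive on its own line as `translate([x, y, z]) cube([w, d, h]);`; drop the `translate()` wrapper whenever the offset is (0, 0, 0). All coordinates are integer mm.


// leg_h = 475 − 43 = 432
translate([0, 0, 432]) cube([2064, 403, 43]);
cube([40, 40, 432]);
translate([0, 363, 0]) cube([40, 40, 432]);
translate([2024, 0, 0]) cube([40, 40, 432]);
translate([2024, 363, 0]) cube([40, 40, 432]);


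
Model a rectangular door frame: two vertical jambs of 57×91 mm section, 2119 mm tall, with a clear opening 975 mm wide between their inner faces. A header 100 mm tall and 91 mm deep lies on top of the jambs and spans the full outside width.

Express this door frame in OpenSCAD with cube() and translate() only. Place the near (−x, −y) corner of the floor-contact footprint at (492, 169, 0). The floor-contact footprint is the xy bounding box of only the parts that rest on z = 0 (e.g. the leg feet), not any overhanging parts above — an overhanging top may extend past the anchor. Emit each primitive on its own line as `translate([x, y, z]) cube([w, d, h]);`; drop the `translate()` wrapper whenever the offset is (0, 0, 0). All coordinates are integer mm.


translate([492, 169, 0]) cube([57, 91, 2119]);
translate([1524, 169, 0]) cube([57, 91, 2119]);
translate([492, 169, 2119]) cube([1089, 91, 100]);


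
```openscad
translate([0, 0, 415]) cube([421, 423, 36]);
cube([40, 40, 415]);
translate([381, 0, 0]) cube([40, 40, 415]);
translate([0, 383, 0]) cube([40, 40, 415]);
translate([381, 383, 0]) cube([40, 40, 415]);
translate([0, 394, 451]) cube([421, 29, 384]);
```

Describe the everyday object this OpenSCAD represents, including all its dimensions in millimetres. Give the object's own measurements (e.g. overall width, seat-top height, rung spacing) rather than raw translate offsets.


A chair. The seat is a 421×423×36 mm slab with its top at z = 451 mm, on four 40×40 mm corner legs (flush with the seat edges, standing on z = 0). A flat backrest 29 mm thick, 384 mm tall, spans the full seat width and rises from the seat top along its +y edge, rear face flush with the rear of the seat.


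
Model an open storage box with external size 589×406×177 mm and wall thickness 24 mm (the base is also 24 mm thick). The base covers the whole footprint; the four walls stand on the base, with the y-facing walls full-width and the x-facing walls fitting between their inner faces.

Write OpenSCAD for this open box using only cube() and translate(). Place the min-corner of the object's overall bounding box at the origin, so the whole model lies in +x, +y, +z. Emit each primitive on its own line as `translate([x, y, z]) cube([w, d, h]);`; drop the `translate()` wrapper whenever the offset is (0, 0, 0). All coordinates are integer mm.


cube([589, 406, 24]);
translate([0, 0, 24]) cube([589, 24, 153]);
translate([0, 382, 24]) cube([589, 24, 153]);
translate([0, 24, 24]) cube([24, 358, 153]);
translate([565, 24, 24]) cube([24, 358, 153]);
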